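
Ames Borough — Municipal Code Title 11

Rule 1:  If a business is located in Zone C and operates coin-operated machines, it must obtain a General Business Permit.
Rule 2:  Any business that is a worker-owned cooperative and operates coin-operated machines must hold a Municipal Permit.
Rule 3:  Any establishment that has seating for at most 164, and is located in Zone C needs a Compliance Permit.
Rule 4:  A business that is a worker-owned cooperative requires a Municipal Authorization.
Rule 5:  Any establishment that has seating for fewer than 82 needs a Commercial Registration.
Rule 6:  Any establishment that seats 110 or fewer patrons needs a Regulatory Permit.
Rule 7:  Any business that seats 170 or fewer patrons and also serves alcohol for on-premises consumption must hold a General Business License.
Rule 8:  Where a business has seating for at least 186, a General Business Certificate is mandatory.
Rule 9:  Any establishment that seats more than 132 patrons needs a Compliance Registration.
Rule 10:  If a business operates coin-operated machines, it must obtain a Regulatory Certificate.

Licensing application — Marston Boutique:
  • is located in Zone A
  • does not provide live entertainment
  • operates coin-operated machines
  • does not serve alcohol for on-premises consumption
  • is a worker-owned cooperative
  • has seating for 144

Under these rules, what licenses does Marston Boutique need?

Rule 1: is located in Zone A (not: is located in Zone C); operates coin-operated machines → General Business Permit not required.
Rule 2: is a worker-owned cooperative; operates coin-operated machines → Municipal Permit required.
Rule 3: seating 144 ≤ 164; is located in Zone A (not: is located in Zone C) → Compliance Permit not required.
Rule 4: is a worker-owned cooperative → Municipal Authorization required.
Rule 5: seating 144 ≥ 82 → Commercial Registration not required.
Rule 6: seating 144 > 110 → Regulatory Permit not required.
Rule 7: seating 144 ≤ 170; does not serve alcohol for on-premises consumption → General Business License not required.
Rule 8: seating 144 < 186 → General Business Certificate not required.
Rule 9: seating 144 > 132 → Compliance Registration required.
Rule 10: operates coin-operated machines → Regulatory Certificate required.

Compliance Registration, Municipal Authorization, Municipal Permit, Regulatory Certificate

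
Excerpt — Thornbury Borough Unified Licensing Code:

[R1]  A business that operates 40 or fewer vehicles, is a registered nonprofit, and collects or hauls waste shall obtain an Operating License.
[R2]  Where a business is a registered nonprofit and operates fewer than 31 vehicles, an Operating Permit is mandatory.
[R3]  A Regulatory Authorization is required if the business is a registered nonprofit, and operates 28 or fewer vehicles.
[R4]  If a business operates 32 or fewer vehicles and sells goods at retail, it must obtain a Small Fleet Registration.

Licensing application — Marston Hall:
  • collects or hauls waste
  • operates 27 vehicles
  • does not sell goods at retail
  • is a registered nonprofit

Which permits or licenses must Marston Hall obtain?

[R1] vehicles 27 ≤ 40; is a registered nonprofit; collects or hauls waste → Operating License required.
[R2] is a registered nonprofit; vehicles 27 < 31 → Operating Permit required.
[R3] is a registered nonprofit; vehicles 27 ≤ 28 → Regulatory Authorization required.
[R4] vehicles 27 ≤ 32; does not sell goods at retail → Small Fleet Registration not required.

Operating License, Operating Permit, Regulatory Authorization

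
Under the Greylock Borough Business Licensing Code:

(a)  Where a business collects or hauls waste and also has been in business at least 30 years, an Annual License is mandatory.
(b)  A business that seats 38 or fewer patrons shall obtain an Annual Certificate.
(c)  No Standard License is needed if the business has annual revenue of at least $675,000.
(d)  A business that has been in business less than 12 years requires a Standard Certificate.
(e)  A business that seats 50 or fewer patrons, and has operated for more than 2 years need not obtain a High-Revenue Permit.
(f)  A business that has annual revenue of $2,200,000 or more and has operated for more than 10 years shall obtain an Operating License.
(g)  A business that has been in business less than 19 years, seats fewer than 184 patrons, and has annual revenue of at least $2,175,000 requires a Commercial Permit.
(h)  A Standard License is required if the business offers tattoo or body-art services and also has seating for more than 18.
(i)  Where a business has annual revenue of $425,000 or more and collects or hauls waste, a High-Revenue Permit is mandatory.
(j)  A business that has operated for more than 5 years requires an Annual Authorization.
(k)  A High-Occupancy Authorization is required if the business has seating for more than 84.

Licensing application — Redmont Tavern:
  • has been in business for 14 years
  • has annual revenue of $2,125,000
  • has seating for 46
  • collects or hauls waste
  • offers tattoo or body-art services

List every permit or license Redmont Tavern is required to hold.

Annual Authorization

(a) collects or hauls waste; years in business 14 < 30 → Annual License not required.
(b) seating 46 > 38 → Annual Certificate not required.
(c) revenue $2,125,000 ≥ $675,000 → exempt from Standard License.
(d) years in business 14 ≥ 12 → Standard Certificate not required.
(e) seating 46 ≤ 50; years in business 14 > 2 → exempt from High-Revenue Permit.
(f) revenue $2,125,000 < $2,200,000; years in business 14 > 10 → Operating License not required.
(g) years in business 14 < 19; seating 46 < 184; revenue $2,125,000 < $2,175,000 → Commercial Permit not required.
(h) offers tattoo or body-art services; seating 46 > 18 → Standard License required.
(i) revenue $2,125,000 ≥ $425,000; collects or hauls waste → High-Revenue Permit required.
(j) years in business 14 > 5 → Annual Authorization required.
(k) seating 46 ≤ 84 → High-Occupancy Authorization not required.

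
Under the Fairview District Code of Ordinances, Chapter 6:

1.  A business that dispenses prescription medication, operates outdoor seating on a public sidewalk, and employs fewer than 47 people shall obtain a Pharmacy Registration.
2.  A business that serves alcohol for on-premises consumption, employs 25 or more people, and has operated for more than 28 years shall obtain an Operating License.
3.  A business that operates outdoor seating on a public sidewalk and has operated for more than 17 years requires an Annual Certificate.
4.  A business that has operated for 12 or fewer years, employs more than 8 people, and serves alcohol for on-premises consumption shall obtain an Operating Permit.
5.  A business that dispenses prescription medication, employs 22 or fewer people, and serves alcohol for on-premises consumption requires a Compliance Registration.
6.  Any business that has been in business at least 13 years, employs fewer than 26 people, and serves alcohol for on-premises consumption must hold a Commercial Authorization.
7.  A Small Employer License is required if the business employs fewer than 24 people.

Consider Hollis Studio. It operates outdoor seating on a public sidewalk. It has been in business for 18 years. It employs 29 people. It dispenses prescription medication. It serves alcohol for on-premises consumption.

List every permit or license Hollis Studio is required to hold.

Annual Certificate, Pharmacy Registration

1. dispenses prescription medication; operates outdoor seating on a public sidewalk; employees 29 < 47 → Pharmacy Registration required.
2. serves alcohol for on-premises consumption; employees 29 ≥ 25; years in business 18 ≤ 28 → Operating License not required.
3. operates outdoor seating on a public sidewalk; years in business 18 > 17 → Annual Certificate required.
4. years in business 18 > 12; employees 29 > 8; serves alcohol for on-premises consumption → Operating Permit not required.
5. dispenses prescription medication; employees 29 > 22; serves alcohol for on-premises consumption → Compliance Registration not required.
6. years in business 18 ≥ 13; employees 29 ≥ 26; serves alcohol for on-premises consumption → Commercial Authorization not required.
7. employees 29 ≥ 24 → Small Employer License not required.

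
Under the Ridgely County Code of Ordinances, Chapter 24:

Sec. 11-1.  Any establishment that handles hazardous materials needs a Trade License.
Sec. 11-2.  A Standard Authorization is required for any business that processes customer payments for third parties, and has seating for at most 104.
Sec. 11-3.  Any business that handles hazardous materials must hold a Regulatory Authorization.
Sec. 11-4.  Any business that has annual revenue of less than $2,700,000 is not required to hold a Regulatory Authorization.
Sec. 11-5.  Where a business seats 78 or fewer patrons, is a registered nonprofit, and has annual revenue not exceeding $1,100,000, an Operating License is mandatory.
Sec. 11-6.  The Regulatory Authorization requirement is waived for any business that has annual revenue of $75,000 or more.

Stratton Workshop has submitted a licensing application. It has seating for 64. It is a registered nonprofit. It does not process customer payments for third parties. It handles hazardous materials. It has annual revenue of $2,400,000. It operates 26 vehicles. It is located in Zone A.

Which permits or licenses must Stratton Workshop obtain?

Sec. 11-1. handles hazardous materials → Trade License required.
Sec. 11-2. does not process customer payments for third parties; seating 64 ≤ 104 → Standard Authorization not required.
Sec. 11-3. handles hazardous materials → Regulatory Authorization required.
Sec. 11-4. revenue $2,400,000 < $2,700,000 → exempt from Regulatory Authorization.
Sec. 11-5. seating 64 ≤ 78; is a registered nonprofit; revenue $2,400,000 > $1,100,000 → Operating License not required.
Sec. 11-6. revenue $2,400,000 ≥ $75,000 → exempt from Regulatory Authorization.

Trade License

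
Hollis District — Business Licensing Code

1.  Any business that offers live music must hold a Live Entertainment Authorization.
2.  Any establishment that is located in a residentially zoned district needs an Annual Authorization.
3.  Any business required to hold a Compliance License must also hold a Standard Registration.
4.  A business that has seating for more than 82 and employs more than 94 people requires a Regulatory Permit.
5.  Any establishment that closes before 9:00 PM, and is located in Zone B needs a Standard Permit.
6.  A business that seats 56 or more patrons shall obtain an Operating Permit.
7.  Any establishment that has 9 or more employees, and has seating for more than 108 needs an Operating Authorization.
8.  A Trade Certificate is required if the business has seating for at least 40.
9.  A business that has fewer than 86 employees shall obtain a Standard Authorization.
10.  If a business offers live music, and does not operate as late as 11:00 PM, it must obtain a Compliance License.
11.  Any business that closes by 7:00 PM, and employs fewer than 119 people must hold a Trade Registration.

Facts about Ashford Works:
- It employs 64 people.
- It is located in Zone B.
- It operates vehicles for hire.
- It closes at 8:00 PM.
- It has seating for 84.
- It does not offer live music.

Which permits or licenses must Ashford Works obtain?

1. does not offer live music → Live Entertainment Authorization not required.
2. is located in Zone B (not: is located in a residentially zoned district) → Annual Authorization not required.
3. Compliance License is not required → no effect.
4. seating 84 > 82; employees 64 ≤ 94 → Regulatory Permit not required.
5. closes 8:00 PM, at/before 9:00 PM; is located in Zone B → Standard Permit required.
6. seating 84 ≥ 56 → Operating Permit required.
7. employees 64 ≥ 9; seating 84 ≤ 108 → Operating Authorization not required.
8. seating 84 ≥ 40 → Trade Certificate required.
9. employees 64 < 86 → Standard Authorization required.
10. does not offer live music; closes 8:00 PM, at/before 11:00 PM → Compliance License not required.
11. closes 8:00 PM, after 7:00 PM; employees 64 < 119 → Trade Registration not required.

Operating Permit, Standard Authorization, Standard Permit, Trade Certificate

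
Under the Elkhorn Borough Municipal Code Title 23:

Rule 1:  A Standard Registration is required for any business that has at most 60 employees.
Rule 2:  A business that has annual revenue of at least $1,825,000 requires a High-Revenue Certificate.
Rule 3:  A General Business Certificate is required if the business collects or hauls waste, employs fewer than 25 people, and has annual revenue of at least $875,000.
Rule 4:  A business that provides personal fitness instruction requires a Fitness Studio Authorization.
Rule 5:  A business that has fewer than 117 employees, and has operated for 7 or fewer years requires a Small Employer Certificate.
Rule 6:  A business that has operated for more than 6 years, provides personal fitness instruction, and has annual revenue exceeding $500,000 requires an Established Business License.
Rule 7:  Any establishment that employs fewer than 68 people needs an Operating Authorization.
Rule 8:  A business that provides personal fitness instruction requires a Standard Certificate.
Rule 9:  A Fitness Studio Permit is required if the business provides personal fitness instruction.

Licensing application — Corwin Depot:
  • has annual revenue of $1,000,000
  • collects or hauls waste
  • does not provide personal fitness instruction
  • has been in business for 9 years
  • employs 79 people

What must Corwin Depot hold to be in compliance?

None

Rule 1: employees 79 > 60 → Standard Registration not required.
Rule 2: revenue $1,000,000 < $1,825,000 → High-Revenue Certificate not required.
Rule 3: collects or hauls waste; employees 79 ≥ 25; revenue $1,000,000 ≥ $875,000 → General Business Certificate not required.
Rule 4: does not provide personal fitness instruction → Fitness Studio Authorization not required.
Rule 5: employees 79 < 117; years in business 9 > 7 → Small Employer Certificate not required.
Rule 6: years in business 9 > 6; does not provide personal fitness instruction; revenue $1,000,000 > $500,000 → Established Business License not required.
Rule 7: employees 79 ≥ 68 → Operating Authorization not required.
Rule 8: does not provide personal fitness instruction → Standard Certificate not required.
Rule 9: does not provide personal fitness instruction → Fitness Studio Permit not required.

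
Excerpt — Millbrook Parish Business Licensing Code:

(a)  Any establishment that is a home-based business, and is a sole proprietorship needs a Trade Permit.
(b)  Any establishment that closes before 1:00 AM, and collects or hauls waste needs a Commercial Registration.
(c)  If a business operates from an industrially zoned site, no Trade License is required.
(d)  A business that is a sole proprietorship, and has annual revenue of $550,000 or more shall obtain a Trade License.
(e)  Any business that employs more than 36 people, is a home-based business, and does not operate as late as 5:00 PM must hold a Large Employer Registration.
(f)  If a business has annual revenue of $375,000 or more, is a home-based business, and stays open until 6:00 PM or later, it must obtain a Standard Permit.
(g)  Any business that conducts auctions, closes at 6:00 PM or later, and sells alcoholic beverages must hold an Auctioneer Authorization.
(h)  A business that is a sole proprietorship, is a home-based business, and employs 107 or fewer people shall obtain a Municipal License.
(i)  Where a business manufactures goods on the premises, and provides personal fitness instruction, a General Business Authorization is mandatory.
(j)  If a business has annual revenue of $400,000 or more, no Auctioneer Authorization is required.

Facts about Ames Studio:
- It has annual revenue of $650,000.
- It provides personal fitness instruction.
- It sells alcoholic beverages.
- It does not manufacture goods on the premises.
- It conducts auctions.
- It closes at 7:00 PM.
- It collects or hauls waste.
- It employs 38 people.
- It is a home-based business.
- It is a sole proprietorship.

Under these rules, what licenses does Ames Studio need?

(a) is a home-based business; is a sole proprietorship → Trade Permit required.
(b) closes 7:00 PM, at/before 1:00 AM; collects or hauls waste → Commercial Registration required.
(c) is a home-based business (not: operates from an industrially zoned site) → Trade License exemption does not apply.
(d) is a sole proprietorship; revenue $650,000 ≥ $550,000 → Trade License required.
(e) employees 38 > 36; is a home-based business; closes 7:00 PM, after 5:00 PM → Large Employer Registration not required.
(f) revenue $650,000 ≥ $375,000; is a home-based business; closes 7:00 PM, after 6:00 PM → Standard Permit required.
(g) conducts auctions; closes 7:00 PM, after 6:00 PM; sells alcoholic beverages → Auctioneer Authorization required.
(h) is a sole proprietorship; is a home-based business; employees 38 ≤ 107 → Municipal License required.
(i) does not manufacture goods on the premises; provides personal fitness instruction → General Business Authorization not required.
(j) revenue $650,000 ≥ $400,000 → exempt from Auctioneer Authorization.

Commercial Registration, Municipal License, Standard Permit, Trade License, Trade Permit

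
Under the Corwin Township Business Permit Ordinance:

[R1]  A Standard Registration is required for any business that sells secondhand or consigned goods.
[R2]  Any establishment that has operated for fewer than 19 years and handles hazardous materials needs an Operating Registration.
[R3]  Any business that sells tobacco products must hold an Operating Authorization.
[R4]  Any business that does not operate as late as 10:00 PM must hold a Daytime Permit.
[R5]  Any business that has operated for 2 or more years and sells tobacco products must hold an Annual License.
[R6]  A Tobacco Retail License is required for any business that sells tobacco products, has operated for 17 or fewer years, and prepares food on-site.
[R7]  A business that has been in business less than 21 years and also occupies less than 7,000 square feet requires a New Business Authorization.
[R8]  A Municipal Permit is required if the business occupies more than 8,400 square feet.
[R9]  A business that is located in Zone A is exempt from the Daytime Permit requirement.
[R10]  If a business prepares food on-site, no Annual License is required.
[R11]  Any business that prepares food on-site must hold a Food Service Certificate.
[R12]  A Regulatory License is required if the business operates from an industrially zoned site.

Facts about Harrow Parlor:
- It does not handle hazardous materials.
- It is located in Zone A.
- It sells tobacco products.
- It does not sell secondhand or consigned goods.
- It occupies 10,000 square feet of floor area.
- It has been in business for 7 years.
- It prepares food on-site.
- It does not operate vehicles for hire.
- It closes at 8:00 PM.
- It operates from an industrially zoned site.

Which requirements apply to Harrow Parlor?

Food Service Certificate, Municipal Permit, Operating Authorization, Regulatory License, Tobacco Retail License

[R1] does not sell secondhand or consigned goods → Standard Registration not required.
[R2] years in business 7 < 19; does not handle hazardous materials → Operating Registration not required.
[R3] sells tobacco products → Operating Authorization required.
[R4] closes 8:00 PM, at/before 10:00 PM → Daytime Permit required.
[R5] years in business 7 ≥ 2; sells tobacco products → Annual License required.
[R6] sells tobacco products; years in business 7 ≤ 17; prepares food on-site → Tobacco Retail License required.
[R7] years in business 7 < 21; floor area 10,000 square feet ≥ 7,000 square feet → New Business Authorization not required.
[R8] floor area 10,000 square feet > 8,400 square feet → Municipal Permit required.
[R9] is located in Zone A → exempt from Daytime Permit.
[R10] prepares food on-site → exempt from Annual License.
[R11] prepares food on-site → Food Service Certificate required.
[R12] operates from an industrially zoned site → Regulatory License required.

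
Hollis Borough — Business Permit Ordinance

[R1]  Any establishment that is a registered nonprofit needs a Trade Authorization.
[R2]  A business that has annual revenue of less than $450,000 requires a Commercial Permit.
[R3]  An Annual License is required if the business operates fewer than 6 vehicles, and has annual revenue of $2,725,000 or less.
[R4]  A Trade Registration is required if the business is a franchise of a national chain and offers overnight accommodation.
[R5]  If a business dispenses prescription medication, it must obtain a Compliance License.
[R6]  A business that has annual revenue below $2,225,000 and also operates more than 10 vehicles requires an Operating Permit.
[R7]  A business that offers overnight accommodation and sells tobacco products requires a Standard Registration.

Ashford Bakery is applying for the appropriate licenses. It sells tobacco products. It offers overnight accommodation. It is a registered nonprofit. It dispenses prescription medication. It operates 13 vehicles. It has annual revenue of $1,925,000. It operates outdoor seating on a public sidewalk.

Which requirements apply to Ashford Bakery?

[R1] is a registered nonprofit → Trade Authorization required.
[R2] revenue $1,925,000 ≥ $450,000 → Commercial Permit not required.
[R3] vehicles 13 ≥ 6; revenue $1,925,000 ≤ $2,725,000 → Annual License not required.
[R4] is a registered nonprofit (not: is a franchise of a national chain); offers overnight accommodation → Trade Registration not required.
[R5] dispenses prescription medication → Compliance License required.
[R6] revenue $1,925,000 < $2,225,000; vehicles 13 > 10 → Operating Permit required.
[R7] offers overnight accommodation; sells tobacco products → Standard Registration required.

Compliance License, Operating Permit, Standard Registration, Trade Authorization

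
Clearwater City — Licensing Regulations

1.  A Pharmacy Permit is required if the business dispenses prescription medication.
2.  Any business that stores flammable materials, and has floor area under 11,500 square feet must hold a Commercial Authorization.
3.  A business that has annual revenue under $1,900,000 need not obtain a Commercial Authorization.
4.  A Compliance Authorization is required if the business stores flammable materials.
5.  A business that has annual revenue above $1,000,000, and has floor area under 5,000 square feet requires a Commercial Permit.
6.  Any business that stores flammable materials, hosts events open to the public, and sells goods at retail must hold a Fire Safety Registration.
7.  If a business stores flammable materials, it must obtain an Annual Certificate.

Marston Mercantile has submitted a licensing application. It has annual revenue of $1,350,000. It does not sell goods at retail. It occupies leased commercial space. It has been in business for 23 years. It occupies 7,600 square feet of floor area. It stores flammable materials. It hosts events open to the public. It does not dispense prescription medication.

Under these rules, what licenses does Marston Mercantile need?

Annual Certificate, Compliance Authorization

1. does not dispense prescription medication → Pharmacy Permit not required.
2. stores flammable materials; floor area 7,600 square feet < 11,500 square feet → Commercial Authorization required.
3. revenue $1,350,000 < $1,900,000 → exempt from Commercial Authorization.
4. stores flammable materials → Compliance Authorization required.
5. revenue $1,350,000 > $1,000,000; floor area 7,600 square feet ≥ 5,000 square feet → Commercial Permit not required.
6. stores flammable materials; hosts events open to the public; does not sell goods at retail → Fire Safety Registration not required.
7. stores flammable materials → Annual Certificate required.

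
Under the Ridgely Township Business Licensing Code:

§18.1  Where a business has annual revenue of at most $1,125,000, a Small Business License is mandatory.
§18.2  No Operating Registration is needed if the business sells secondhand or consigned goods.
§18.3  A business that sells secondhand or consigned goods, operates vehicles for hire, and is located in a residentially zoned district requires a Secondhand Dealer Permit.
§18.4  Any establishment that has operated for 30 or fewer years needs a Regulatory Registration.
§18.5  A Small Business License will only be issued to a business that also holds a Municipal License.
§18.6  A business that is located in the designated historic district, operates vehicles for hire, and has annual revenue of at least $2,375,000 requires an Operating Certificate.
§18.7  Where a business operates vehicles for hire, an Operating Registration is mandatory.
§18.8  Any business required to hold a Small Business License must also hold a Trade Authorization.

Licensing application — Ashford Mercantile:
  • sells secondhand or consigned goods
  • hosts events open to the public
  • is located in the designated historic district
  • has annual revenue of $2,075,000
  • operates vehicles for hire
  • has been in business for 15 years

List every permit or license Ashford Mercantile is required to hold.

Regulatory Registration

§18.1 revenue $2,075,000 > $1,125,000 → Small Business License not required.
§18.2 sells secondhand or consigned goods → exempt from Operating Registration.
§18.3 sells secondhand or consigned goods; operates vehicles for hire; is located in the designated historic district (not: is located in a residentially zoned district) → Secondhand Dealer Permit not required.
§18.4 years in business 15 ≤ 30 → Regulatory Registration required.
§18.5 Small Business License is not required → no effect.
§18.6 is located in the designated historic district; operates vehicles for hire; revenue $2,075,000 < $2,375,000 → Operating Certificate not required.
§18.7 operates vehicles for hire → Operating Registration required.
§18.8 Small Business License is not required → no effect.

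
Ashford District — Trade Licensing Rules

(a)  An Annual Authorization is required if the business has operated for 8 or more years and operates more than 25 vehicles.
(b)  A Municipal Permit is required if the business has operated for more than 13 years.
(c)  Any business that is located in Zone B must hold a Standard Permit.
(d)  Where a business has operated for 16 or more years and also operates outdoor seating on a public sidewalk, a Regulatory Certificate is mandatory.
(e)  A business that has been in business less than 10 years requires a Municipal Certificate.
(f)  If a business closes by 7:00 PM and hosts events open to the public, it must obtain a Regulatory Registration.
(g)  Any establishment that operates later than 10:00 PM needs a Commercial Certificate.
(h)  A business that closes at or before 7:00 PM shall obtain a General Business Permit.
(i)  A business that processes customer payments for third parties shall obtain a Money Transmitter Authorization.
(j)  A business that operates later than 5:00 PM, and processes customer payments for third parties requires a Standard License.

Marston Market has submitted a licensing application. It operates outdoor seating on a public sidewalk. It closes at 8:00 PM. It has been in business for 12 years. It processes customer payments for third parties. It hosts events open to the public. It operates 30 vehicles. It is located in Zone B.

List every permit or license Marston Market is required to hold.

Annual Authorization, Money Transmitter Authorization, Standard License, Standard Permit

(a) years in business 12 ≥ 8; vehicles 30 > 25 → Annual Authorization required.
(b) years in business 12 ≤ 13 → Municipal Permit not required.
(c) is located in Zone B → Standard Permit required.
(d) years in business 12 < 16; operates outdoor seating on a public sidewalk → Regulatory Certificate not required.
(e) years in business 12 ≥ 10 → Municipal Certificate not required.
(f) closes 8:00 PM, after 7:00 PM; hosts events open to the public → Regulatory Registration not required.
(g) closes 8:00 PM, at/before 10:00 PM → Commercial Certificate not required.
(h) closes 8:00 PM, after 7:00 PM → General Business Permit not required.
(i) processes customer payments for third parties → Money Transmitter Authorization required.
(j) closes 8:00 PM, after 5:00 PM; processes customer payments for third parties → Standard License required.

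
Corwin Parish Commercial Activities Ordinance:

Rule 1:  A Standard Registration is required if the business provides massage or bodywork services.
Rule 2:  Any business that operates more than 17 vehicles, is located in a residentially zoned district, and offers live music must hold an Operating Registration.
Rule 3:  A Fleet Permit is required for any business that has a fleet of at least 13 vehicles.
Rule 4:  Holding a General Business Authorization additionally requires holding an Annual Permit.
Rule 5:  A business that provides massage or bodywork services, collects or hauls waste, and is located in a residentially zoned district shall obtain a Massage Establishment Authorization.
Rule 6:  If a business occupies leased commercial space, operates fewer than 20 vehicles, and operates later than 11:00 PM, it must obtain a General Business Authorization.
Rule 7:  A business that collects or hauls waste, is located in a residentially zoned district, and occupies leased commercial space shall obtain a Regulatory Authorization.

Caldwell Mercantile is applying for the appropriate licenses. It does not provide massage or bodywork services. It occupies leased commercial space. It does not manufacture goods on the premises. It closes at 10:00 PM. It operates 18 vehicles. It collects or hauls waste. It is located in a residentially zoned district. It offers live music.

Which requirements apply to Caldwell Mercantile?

Fleet Permit, Operating Registration, Regulatory Authorization

Rule 1: does not provide massage or bodywork services → Standard Registration not required.
Rule 2: vehicles 18 > 17; is located in a residentially zoned district; offers live music → Operating Registration required.
Rule 3: vehicles 18 ≥ 13 → Fleet Permit required.
Rule 4: General Business Authorization is not required → no effect.
Rule 5: does not provide massage or bodywork services; collects or hauls waste; is located in a residentially zoned district → Massage Establishment Authorization not required.
Rule 6: occupies leased commercial space; vehicles 18 < 20; closes 10:00 PM, at/before 11:00 PM → General Business Authorization not required.
Rule 7: collects or hauls waste; is located in a residentially zoned district; occupies leased commercial space → Regulatory Authorization required.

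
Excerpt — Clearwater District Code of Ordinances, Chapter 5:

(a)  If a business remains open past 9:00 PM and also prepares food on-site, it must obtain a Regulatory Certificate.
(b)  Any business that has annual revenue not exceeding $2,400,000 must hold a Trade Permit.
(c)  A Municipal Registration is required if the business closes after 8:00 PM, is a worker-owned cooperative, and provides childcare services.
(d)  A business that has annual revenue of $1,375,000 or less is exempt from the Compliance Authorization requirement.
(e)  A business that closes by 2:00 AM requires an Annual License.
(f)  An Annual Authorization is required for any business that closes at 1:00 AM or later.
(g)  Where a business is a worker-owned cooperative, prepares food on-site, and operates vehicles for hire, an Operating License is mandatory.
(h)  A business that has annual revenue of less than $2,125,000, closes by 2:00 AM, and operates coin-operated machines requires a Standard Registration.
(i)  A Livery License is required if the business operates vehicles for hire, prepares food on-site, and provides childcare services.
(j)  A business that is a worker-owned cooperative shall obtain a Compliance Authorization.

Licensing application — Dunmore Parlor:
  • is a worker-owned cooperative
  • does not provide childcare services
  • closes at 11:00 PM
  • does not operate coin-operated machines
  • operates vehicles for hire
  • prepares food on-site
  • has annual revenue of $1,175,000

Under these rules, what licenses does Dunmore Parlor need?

Annual License, Operating License, Regulatory Certificate, Trade Permit

(a) closes 11:00 PM, after 9:00 PM; prepares food on-site → Regulatory Certificate required.
(b) revenue $1,175,000 ≤ $2,400,000 → Trade Permit required.
(c) closes 11:00 PM, after 8:00 PM; is a worker-owned cooperative; does not provide childcare services → Municipal Registration not required.
(d) revenue $1,175,000 ≤ $1,375,000 → exempt from Compliance Authorization.
(e) closes 11:00 PM, at/before 2:00 AM → Annual License required.
(f) closes 11:00 PM, at/before 1:00 AM → Annual Authorization not required.
(g) is a worker-owned cooperative; prepares food on-site; operates vehicles for hire → Operating License required.
(h) revenue $1,175,000 < $2,125,000; closes 11:00 PM, at/before 2:00 AM; does not operate coin-operated machines → Standard Registration not required.
(i) operates vehicles for hire; prepares food on-site; does not provide childcare services → Livery License not required.
(j) is a worker-owned cooperative → Compliance Authorization required.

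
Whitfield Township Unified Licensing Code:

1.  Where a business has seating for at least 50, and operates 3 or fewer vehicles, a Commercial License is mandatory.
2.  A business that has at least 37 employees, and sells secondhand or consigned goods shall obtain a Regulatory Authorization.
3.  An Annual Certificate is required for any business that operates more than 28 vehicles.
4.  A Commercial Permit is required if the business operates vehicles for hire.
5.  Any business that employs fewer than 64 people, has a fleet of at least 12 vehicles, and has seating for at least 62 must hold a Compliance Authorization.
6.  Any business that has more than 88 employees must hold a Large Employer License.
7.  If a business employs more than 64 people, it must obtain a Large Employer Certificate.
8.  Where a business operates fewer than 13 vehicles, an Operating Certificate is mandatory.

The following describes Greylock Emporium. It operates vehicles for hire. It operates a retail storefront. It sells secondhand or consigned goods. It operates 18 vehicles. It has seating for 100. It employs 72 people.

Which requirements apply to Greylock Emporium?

Commercial Permit, Large Employer Certificate, Regulatory Authorization

1. seating 100 ≥ 50; vehicles 18 > 3 → Commercial License not required.
2. employees 72 ≥ 37; sells secondhand or consigned goods → Regulatory Authorization required.
3. vehicles 18 ≤ 28 → Annual Certificate not required.
4. operates vehicles for hire → Commercial Permit required.
5. employees 72 ≥ 64; vehicles 18 ≥ 12; seating 100 ≥ 62 → Compliance Authorization not required.
6. employees 72 ≤ 88 → Large Employer License not required.
7. employees 72 > 64 → Large Employer Certificate required.
8. vehicles 18 ≥ 13 → Operating Certificate not required.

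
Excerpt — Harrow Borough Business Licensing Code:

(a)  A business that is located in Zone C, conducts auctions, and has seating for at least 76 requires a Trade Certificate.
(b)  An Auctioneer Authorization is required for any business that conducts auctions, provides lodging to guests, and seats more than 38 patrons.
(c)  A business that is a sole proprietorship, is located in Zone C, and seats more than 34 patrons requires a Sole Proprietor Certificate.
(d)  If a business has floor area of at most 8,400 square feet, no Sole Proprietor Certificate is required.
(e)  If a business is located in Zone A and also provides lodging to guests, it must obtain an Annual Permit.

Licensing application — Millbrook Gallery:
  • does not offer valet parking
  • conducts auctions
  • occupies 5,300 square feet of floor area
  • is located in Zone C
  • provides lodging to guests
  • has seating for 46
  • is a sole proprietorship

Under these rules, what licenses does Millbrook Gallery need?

(a) is located in Zone C; conducts auctions; seating 46 < 76 → Trade Certificate not required.
(b) conducts auctions; provides lodging to guests; seating 46 > 38 → Auctioneer Authorization required.
(c) is a sole proprietorship; is located in Zone C; seating 46 > 34 → Sole Proprietor Certificate required.
(d) floor area 5,300 square feet ≤ 8,400 square feet → exempt from Sole Proprietor Certificate.
(e) is located in Zone C (not: is located in Zone A); provides lodging to guests → Annual Permit not required.

Auctioneer Authorization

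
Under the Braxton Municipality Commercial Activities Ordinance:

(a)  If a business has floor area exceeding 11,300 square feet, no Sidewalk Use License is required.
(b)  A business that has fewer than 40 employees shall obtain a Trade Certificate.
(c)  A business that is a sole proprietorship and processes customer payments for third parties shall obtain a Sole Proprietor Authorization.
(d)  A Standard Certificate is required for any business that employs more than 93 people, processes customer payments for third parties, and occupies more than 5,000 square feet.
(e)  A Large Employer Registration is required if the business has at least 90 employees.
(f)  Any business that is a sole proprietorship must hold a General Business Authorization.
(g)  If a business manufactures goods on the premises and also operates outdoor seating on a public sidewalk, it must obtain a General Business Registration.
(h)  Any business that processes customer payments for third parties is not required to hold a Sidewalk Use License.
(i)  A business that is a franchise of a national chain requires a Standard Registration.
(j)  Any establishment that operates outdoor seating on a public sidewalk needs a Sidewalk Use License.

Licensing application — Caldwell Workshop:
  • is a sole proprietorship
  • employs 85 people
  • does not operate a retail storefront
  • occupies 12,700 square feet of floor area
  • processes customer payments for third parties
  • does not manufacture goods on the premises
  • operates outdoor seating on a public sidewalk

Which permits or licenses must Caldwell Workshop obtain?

General Business Authorization, Sole Proprietor Authorization

(a) floor area 12,700 square feet > 11,300 square feet → exempt from Sidewalk Use License.
(b) employees 85 ≥ 40 → Trade Certificate not required.
(c) is a sole proprietorship; processes customer payments for third parties → Sole Proprietor Authorization required.
(d) employees 85 ≤ 93; processes customer payments for third parties; floor area 12,700 square feet > 5,000 square feet → Standard Certificate not required.
(e) employees 85 < 90 → Large Employer Registration not required.
(f) is a sole proprietorship → General Business Authorization required.
(g) does not manufacture goods on the premises; operates outdoor seating on a public sidewalk → General Business Registration not required.
(h) processes customer payments for third parties → exempt from Sidewalk Use License.
(i) is a sole proprietorship (not: is a franchise of a national chain) → Standard Registration not required.
(j) operates outdoor seating on a public sidewalk → Sidewalk Use License required.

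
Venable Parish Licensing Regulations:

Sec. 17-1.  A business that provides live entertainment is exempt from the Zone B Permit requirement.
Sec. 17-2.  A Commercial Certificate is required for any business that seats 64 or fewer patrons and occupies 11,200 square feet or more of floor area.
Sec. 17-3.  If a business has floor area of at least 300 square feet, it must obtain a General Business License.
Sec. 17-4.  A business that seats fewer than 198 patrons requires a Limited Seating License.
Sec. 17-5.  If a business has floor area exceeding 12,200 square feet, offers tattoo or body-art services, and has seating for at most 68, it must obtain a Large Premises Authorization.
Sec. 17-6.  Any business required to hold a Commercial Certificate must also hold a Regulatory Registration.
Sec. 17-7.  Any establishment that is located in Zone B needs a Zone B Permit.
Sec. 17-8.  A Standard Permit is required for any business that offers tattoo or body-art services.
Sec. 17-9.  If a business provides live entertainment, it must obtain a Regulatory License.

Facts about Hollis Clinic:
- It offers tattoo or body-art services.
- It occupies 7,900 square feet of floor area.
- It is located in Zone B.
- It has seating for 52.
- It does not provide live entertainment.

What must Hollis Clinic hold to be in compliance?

Sec. 17-1. does not provide live entertainment → Zone B Permit exemption does not apply.
Sec. 17-2. seating 52 ≤ 64; floor area 7,900 square feet < 11,200 square feet → Commercial Certificate not required.
Sec. 17-3. floor area 7,900 square feet ≥ 300 square feet → General Business License required.
Sec. 17-4. seating 52 < 198 → Limited Seating License required.
Sec. 17-5. floor area 7,900 square feet ≤ 12,200 square feet; offers tattoo or body-art services; seating 52 ≤ 68 → Large Premises Authorization not required.
Sec. 17-6. Commercial Certificate is not required → no effect.
Sec. 17-7. is located in Zone B → Zone B Permit required.
Sec. 17-8. offers tattoo or body-art services → Standard Permit required.
Sec. 17-9. does not provide live entertainment → Regulatory License not required.

General Business License, Limited Seating License, Standard Permit, Zone B Permit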